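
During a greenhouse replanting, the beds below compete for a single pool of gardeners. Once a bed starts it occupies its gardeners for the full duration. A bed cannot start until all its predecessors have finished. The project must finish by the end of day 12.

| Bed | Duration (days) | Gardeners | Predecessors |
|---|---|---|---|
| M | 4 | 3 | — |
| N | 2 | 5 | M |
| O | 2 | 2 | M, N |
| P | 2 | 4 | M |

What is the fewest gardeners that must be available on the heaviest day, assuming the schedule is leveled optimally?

5

Early-start (M@1, N@5, O@7, P@5) gives peak 9: d1:3  d2:3  d3:3  d4:3  d5:9  d6:9  d7:2  d8:2  d9:0  d10:0  d11:0  d12:0.
Shift P→9.
Schedule M@1, N@5, O@7, P@9: d1:3  d2:3  d3:3  d4:3  d5:5  d6:5  d7:2  d8:2  d9:4  d10:4  d11:0  d12:0 — peak 5.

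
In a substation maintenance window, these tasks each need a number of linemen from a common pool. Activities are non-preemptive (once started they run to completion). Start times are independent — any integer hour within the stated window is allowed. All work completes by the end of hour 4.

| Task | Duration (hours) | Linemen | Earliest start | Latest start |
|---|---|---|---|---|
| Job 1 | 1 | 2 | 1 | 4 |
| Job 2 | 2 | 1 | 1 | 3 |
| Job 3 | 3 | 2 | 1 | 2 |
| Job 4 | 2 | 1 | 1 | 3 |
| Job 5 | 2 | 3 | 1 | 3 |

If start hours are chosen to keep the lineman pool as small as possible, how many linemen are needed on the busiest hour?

5

Early-start (Job 1@1, Job 2@1, Job 3@1, Job 4@1, Job 5@1) gives peak 9: h1:9  h2:7  h3:2  h4:0.
Shift Job 3→2, Job 5→3.
Schedule Job 1@1, Job 2@1, Job 3@2, Job 4@1, Job 5@3: h1:4  h2:4  h3:5  h4:5 — peak 5.
Total lineman-hours = 18 over 4 hours ⇒ peak ≥ ⌈18/4⌉ = 5, so 5 is optimal.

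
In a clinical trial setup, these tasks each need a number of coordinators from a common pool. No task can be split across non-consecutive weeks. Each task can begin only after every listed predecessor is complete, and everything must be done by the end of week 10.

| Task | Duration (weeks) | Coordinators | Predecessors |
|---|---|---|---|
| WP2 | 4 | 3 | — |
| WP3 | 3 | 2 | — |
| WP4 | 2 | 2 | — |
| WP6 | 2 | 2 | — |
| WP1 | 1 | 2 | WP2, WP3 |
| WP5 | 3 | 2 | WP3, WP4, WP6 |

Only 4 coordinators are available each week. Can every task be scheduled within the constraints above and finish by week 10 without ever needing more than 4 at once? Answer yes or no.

no

The minimum achievable peak is 5; 4 < 5, so no feasible schedule stays within the cap.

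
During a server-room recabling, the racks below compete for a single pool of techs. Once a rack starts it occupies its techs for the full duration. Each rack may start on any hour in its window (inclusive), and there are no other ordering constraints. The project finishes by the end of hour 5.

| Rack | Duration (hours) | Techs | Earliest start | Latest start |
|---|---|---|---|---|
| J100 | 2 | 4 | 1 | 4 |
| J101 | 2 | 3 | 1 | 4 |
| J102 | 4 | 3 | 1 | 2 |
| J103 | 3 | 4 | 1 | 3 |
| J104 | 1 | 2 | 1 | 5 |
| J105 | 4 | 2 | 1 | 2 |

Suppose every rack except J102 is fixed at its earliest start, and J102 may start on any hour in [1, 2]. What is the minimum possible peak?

J102@1: h1:18  h2:16  h3:9  h4:5  h5:0 → peak 18
J102@2: h1:15  h2:16  h3:9  h4:5  h5:3 → peak 16
Best is J102@2, peak 16.

16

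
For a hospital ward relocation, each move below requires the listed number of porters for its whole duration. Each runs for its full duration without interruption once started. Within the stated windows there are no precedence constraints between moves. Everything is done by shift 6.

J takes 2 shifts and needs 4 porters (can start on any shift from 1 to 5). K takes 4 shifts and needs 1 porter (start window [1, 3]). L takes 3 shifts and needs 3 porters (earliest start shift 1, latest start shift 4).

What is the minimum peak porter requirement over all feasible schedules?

4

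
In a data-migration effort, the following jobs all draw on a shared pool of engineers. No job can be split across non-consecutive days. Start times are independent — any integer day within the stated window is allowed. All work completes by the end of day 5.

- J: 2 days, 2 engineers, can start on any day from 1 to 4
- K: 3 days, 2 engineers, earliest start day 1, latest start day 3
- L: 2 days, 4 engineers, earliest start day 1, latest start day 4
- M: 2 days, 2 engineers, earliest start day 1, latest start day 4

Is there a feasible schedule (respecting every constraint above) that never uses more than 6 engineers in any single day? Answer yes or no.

Schedule J@1, K@1, L@3, M@1: d1:6  d2:6  d3:6  d4:4  d5:0 — peak 6 ≤ 6.

yes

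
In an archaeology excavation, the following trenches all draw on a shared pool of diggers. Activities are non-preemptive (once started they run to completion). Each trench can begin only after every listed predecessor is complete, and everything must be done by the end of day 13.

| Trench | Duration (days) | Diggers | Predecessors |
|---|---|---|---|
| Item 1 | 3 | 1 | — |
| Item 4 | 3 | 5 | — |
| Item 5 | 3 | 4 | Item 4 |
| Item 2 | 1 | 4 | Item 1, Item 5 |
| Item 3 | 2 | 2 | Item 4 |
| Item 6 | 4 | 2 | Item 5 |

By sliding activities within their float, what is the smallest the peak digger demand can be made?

5

Early-start (Item 1@1, Item 4@1, Item 5@4, Item 2@7, Item 3@4, Item 6@7) gives peak 6: d1:6  d2:6  d3:6  d4:6  d5:6  d6:4  d7:6  d8:2  d9:2  d10:2  d11:0  d12:0  d13:0.
Shift Item 1→4, Item 3→8, Item 6→8.
Schedule Item 1@4, Item 4@1, Item 5@4, Item 2@7, Item 3@8, Item 6@8: d1:5  d2:5  d3:5  d4:5  d5:5  d6:5  d7:4  d8:4  d9:4  d10:2  d11:2  d12:0  d13:0 — peak 5.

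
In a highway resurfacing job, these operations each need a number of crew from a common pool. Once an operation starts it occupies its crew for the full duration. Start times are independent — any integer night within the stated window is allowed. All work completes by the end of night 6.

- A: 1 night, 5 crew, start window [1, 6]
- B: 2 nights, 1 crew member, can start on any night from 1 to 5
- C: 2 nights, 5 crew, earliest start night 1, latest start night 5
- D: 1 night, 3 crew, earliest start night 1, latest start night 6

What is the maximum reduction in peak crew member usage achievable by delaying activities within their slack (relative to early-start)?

9

Early-start peak: n1:14  n2:6  n3:0  n4:0  n5:0  n6:0 ⇒ 14.
Leveled (A@1, B@2, C@4, D@2): n1:5  n2:4  n3:1  n4:5  n5:5  n6:0 ⇒ 5.
Reduction 14 − 5 = 9.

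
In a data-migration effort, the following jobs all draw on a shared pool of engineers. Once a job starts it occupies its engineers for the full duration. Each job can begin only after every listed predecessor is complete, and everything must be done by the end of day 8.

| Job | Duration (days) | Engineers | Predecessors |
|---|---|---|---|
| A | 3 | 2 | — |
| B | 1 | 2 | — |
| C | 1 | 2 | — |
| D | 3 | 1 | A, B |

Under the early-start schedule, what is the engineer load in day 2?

2

At early start, day 2 has: A.
Demand: 2 = 2.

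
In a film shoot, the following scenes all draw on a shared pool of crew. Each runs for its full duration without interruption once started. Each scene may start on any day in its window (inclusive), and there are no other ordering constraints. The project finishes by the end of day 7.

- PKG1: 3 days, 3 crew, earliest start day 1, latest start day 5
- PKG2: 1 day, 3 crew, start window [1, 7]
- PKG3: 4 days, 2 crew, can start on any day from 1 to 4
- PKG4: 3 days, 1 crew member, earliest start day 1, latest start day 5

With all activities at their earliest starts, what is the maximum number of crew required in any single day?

9

Early-start schedule: PKG1@1, PKG2@1, PKG3@1, PKG4@1.
Load per day: day 1: 9, day 2: 6, day 3: 6, day 4: 2, day 5: 0, day 6: 0, day 7: 0.
Peak is 9.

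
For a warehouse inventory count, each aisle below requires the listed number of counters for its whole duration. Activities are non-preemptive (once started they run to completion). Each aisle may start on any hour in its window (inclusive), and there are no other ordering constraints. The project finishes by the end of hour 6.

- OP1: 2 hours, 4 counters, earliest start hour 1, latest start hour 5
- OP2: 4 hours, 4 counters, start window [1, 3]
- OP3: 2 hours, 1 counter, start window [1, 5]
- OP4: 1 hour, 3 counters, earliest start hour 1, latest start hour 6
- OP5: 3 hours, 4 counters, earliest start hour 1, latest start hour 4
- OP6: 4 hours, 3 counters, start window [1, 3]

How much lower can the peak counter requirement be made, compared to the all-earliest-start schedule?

Early-start peak: h1:19  h2:16  h3:11  h4:7  h5:0  h6:0 ⇒ 19.
Leveled (OP1@1, OP2@1, OP3@1, OP4@3, OP5@4, OP6@3): h1:9  h2:9  h3:10  h4:11  h5:7  h6:7 ⇒ 11.
Reduction 19 − 11 = 8.

8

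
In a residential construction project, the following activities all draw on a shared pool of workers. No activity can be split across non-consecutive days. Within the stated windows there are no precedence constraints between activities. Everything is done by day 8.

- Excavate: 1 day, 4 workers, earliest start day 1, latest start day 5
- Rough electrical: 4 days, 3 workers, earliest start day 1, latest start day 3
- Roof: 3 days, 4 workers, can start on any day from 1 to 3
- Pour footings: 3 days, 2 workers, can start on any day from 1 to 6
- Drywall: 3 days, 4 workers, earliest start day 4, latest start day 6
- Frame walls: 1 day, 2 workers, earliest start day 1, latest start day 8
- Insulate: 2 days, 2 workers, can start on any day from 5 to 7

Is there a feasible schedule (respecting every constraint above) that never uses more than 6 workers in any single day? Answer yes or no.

no

Total worker-days = 52; over 8 days the average is 52/8 > 6, so some day must exceed 6.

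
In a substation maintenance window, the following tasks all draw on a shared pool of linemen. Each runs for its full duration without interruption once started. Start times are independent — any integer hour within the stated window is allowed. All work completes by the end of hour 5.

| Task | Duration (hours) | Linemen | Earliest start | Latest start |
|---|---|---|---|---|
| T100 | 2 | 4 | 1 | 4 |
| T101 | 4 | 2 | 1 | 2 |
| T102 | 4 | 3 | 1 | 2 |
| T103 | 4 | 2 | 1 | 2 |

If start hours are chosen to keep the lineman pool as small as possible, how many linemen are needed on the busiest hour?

Schedule T100@1, T101@1, T102@1, T103@1: h1:11  h2:11  h3:7  h4:7  h5:0 — peak 11.

11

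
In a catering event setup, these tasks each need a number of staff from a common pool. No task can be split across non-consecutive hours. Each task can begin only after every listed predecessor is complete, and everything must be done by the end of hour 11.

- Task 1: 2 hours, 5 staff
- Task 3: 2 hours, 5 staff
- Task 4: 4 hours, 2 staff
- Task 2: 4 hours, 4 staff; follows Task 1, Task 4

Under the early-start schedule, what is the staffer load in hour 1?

12

At early start, hour 1 has: Task 1, Task 3, Task 4.
Demand: 5 + 5 + 2 = 12.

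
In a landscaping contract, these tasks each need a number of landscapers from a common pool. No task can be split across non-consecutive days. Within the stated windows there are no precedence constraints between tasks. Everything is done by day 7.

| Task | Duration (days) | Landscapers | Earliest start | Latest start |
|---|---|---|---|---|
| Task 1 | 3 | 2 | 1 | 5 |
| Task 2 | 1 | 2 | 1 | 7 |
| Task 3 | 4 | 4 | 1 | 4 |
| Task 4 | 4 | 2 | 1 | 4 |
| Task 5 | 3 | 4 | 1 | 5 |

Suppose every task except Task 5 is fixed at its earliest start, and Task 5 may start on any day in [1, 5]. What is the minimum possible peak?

10

Task 5@1: d1:14  d2:12  d3:12  d4:6  d5:0  d6:0  d7:0 → peak 14
Task 5@2: d1:10  d2:12  d3:12  d4:10  d5:0  d6:0  d7:0 → peak 12
Task 5@3: d1:10  d2:8  d3:12  d4:10  d5:4  d6:0  d7:0 → peak 12
Task 5@4: d1:10  d2:8  d3:8  d4:10  d5:4  d6:4  d7:0 → peak 10
Task 5@5: d1:10  d2:8  d3:8  d4:6  d5:4  d6:4  d7:4 → peak 10
Best is Task 5@4, peak 10.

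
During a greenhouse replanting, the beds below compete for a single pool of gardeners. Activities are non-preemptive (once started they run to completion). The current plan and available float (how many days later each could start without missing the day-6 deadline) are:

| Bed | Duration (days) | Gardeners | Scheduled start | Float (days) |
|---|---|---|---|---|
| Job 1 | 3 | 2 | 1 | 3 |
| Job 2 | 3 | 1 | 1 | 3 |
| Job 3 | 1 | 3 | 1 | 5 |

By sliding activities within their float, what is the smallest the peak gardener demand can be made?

3

Early-start (Job 1@1, Job 2@1, Job 3@1) gives peak 6: d1:6  d2:3  d3:3  d4:0  d5:0  d6:0.
Shift Job 3→4.
Schedule Job 1@1, Job 2@1, Job 3@4: d1:3  d2:3  d3:3  d4:3  d5:0  d6:0 — peak 3.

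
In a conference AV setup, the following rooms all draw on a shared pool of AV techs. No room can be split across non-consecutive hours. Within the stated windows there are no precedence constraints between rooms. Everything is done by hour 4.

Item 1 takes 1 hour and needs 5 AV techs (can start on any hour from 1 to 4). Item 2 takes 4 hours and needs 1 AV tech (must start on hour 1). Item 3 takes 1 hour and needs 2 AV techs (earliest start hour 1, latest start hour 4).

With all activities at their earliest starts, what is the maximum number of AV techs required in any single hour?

8

Early-start schedule: Item 1@1, Item 2@1, Item 3@1.
Load per hour: hour 1: 8, hour 2: 1, hour 3: 1, hour 4: 1.
Peak is 8.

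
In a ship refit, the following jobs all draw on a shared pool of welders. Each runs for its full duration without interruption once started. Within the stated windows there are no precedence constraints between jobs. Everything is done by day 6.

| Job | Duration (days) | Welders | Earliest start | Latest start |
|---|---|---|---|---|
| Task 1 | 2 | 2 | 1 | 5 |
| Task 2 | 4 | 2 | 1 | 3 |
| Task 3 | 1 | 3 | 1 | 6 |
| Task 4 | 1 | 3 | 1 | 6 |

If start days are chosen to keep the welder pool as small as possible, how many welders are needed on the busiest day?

4

Early-start (Task 1@1, Task 2@1, Task 3@1, Task 4@1) gives peak 10: d1:10  d2:4  d3:2  d4:2  d5:0  d6:0.
Shift Task 3→5, Task 4→6.
Schedule Task 1@1, Task 2@1, Task 3@5, Task 4@6: d1:4  d2:4  d3:2  d4:2  d5:3  d6:3 — peak 4.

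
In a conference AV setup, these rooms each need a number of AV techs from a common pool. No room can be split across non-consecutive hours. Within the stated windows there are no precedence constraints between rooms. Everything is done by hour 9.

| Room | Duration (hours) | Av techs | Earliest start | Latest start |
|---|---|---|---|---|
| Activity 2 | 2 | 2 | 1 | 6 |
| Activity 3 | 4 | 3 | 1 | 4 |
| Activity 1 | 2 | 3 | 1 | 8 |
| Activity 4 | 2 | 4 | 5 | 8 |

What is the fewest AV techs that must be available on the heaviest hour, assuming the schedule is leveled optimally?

Early-start (Activity 2@1, Activity 3@1, Activity 1@1, Activity 4@5) gives peak 8: h1:8  h2:8  h3:3  h4:3  h5:4  h6:4  h7:0  h8:0  h9:0.
Shift Activity 1→5, Activity 4→7.
Schedule Activity 2@1, Activity 3@1, Activity 1@5, Activity 4@7: h1:5  h2:5  h3:3  h4:3  h5:3  h6:3  h7:4  h8:4  h9:0 — peak 5.

5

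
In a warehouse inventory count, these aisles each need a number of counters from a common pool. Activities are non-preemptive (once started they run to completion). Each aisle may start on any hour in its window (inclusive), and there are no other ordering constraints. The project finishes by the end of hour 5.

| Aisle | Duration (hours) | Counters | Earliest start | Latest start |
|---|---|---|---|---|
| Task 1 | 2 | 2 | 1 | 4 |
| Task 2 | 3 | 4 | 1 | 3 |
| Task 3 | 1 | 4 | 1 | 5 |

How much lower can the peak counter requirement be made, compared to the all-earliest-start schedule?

Early-start peak: h1:10  h2:6  h3:4  h4:0  h5:0 ⇒ 10.
Leveled (Task 1@1, Task 2@1, Task 3@4): h1:6  h2:6  h3:4  h4:4  h5:0 ⇒ 6.
Reduction 10 − 6 = 4.

4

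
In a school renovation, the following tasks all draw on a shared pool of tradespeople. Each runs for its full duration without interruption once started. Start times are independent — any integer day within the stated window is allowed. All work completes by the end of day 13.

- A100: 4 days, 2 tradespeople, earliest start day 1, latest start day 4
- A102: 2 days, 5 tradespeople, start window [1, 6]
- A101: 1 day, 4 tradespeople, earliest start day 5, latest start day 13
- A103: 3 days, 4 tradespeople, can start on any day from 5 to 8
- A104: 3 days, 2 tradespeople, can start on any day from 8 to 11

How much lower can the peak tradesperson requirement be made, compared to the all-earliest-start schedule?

3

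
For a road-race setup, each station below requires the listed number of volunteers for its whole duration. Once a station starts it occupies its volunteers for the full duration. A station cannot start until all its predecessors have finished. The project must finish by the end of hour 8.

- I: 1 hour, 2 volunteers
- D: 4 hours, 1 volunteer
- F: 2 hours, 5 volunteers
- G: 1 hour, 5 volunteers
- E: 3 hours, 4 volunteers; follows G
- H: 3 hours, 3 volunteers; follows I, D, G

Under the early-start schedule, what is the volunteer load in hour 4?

At early start, hour 4 has: D, E.
Demand: 1 + 4 = 5.

5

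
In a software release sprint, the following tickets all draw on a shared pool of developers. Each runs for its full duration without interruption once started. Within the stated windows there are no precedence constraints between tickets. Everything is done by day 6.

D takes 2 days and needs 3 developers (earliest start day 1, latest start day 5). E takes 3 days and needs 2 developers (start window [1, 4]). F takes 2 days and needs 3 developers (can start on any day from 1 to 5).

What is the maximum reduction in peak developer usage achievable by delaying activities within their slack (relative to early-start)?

Early-start peak: d1:8  d2:8  d3:2  d4:0  d5:0  d6:0 ⇒ 8.
Leveled (D@1, E@1, F@3): d1:5  d2:5  d3:5  d4:3  d5:0  d6:0 ⇒ 5.
Reduction 8 − 5 = 3.

3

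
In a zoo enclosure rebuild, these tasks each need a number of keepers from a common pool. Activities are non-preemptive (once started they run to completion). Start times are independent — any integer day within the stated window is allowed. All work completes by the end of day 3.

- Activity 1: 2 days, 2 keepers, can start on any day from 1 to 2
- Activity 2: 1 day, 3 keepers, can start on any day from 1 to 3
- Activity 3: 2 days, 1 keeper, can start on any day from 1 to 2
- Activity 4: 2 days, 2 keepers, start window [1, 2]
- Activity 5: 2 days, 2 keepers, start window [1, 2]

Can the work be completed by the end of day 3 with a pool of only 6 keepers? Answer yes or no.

no

The minimum achievable peak is 7; 6 < 7, so no feasible schedule stays within the cap.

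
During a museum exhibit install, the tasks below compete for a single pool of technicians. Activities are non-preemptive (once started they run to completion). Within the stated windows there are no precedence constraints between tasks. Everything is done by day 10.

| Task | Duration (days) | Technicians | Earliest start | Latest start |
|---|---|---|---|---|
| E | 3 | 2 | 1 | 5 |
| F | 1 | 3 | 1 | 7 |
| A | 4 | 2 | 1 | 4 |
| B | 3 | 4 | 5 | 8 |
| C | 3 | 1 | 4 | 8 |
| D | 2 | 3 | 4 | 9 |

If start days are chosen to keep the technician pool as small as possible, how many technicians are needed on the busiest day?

Early-start (E@1, F@1, A@1, B@5, C@4, D@4) gives peak 8: d1:7  d2:4  d3:4  d4:6  d5:8  d6:5  d7:4  d8:0  d9:0  d10:0.
Shift F→5, B→8, D→6.
Schedule E@1, F@5, A@1, B@8, C@4, D@6: d1:4  d2:4  d3:4  d4:3  d5:4  d6:4  d7:3  d8:4  d9:4  d10:4 — peak 4.
Total technician-days = 38 over 10 days ⇒ peak ≥ ⌈38/10⌉ = 4, so 4 is optimal.

4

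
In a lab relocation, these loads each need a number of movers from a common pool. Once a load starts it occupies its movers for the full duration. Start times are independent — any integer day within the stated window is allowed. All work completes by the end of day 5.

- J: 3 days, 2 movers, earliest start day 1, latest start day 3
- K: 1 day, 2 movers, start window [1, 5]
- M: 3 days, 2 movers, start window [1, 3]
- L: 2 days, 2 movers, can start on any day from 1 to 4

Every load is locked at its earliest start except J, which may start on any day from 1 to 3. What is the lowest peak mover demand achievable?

6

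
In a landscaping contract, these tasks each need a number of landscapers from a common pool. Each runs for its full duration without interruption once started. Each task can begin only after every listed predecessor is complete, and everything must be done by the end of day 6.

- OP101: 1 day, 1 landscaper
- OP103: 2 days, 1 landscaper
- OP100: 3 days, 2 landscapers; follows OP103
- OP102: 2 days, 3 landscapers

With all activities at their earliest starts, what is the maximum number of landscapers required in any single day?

5

Early-start schedule: OP101@1, OP103@1, OP100@3, OP102@1.
Load per day: day 1: 5, day 2: 4, day 3: 2, day 4: 2, day 5: 2, day 6: 0.
Peak is 5.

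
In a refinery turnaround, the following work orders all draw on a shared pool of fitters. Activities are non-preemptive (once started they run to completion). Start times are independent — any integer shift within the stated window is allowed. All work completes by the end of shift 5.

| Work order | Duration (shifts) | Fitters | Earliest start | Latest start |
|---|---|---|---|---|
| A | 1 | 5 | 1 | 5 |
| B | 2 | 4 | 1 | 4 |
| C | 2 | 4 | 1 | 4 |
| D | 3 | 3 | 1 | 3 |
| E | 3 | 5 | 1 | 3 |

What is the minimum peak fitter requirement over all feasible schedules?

11

Early-start (A@1, B@1, C@1, D@1, E@1) gives peak 21: s1:21  s2:16  s3:8  s4:0  s5:0.
Shift B→4, C→4, D→2.
Schedule A@1, B@4, C@4, D@2, E@1: s1:10  s2:8  s3:8  s4:11  s5:8 — peak 11.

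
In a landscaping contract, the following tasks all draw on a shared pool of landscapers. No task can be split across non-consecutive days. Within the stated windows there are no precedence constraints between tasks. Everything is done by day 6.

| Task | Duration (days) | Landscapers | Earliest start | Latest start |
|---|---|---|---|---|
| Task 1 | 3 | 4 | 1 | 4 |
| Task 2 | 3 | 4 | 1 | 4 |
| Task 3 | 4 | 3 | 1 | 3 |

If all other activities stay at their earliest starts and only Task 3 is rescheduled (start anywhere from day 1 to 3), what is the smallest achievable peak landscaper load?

11

Task 3@1: d1:11  d2:11  d3:11  d4:3  d5:0  d6:0 → peak 11
Task 3@2: d1:8  d2:11  d3:11  d4:3  d5:3  d6:0 → peak 11
Task 3@3: d1:8  d2:8  d3:11  d4:3  d5:3  d6:3 → peak 11
Best is Task 3@1, peak 11.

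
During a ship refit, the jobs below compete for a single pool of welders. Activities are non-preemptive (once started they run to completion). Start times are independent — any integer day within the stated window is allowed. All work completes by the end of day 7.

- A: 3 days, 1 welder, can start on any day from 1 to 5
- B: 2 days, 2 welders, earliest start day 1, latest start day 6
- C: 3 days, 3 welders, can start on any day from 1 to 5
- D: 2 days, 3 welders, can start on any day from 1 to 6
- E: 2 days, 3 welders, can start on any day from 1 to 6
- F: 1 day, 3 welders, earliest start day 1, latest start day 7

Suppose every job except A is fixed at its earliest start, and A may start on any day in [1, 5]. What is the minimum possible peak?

A@1: d1:15  d2:12  d3:4  d4:0  d5:0  d6:0  d7:0 → peak 15
A@2: d1:14  d2:12  d3:4  d4:1  d5:0  d6:0  d7:0 → peak 14
A@3: d1:14  d2:11  d3:4  d4:1  d5:1  d6:0  d7:0 → peak 14
A@4: d1:14  d2:11  d3:3  d4:1  d5:1  d6:1  d7:0 → peak 14
A@5: d1:14  d2:11  d3:3  d4:0  d5:1  d6:1  d7:1 → peak 14
Best is A@2, peak 14.

14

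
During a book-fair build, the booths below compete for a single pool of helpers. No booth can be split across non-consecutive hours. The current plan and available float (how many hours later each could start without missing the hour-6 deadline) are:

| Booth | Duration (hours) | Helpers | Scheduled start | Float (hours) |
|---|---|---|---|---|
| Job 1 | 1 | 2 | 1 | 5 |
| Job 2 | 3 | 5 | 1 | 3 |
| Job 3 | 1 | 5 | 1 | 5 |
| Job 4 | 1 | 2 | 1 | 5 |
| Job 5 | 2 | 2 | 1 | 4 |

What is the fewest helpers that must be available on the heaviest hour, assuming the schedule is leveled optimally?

5

Early-start (Job 1@1, Job 2@1, Job 3@1, Job 4@1, Job 5@1) gives peak 16: h1:16  h2:7  h3:5  h4:0  h5:0  h6:0.
Shift Job 2→3, Job 3→6, Job 4→2.
Schedule Job 1@1, Job 2@3, Job 3@6, Job 4@2, Job 5@1: h1:4  h2:4  h3:5  h4:5  h5:5  h6:5 — peak 5.
Total helper-hours = 28 over 6 hours ⇒ peak ≥ ⌈28/6⌉ = 5, so 5 is optimal.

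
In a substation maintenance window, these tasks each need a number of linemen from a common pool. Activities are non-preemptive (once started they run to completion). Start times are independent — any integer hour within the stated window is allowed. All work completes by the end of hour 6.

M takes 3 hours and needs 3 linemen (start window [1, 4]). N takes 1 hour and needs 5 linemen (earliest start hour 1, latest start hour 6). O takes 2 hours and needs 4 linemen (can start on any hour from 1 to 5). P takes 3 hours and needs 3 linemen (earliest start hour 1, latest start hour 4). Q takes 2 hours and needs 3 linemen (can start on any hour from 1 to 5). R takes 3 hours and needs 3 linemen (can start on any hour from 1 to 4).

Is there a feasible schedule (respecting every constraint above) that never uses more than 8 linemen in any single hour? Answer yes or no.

no

The minimum achievable peak is 9; 8 < 9, so no feasible schedule stays within the cap.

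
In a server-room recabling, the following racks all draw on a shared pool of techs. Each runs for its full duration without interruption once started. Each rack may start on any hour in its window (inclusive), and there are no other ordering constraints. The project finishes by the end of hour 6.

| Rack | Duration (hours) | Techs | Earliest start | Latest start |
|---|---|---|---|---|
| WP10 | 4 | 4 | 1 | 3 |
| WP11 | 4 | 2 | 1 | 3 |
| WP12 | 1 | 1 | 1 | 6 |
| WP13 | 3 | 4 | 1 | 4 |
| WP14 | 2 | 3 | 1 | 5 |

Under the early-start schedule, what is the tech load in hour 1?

14

At early start, hour 1 has: WP10, WP11, WP12, WP13, WP14.
Demand: 4 + 2 + 1 + 4 + 3 = 14.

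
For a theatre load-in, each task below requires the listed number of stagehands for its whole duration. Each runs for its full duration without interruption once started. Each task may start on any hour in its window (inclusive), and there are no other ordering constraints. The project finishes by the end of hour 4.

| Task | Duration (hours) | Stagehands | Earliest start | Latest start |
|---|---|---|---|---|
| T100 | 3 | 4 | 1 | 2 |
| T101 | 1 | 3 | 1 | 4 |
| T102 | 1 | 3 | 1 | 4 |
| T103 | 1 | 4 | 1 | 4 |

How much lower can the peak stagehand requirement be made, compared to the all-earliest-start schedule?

Early-start peak: h1:14  h2:4  h3:4  h4:0 ⇒ 14.
Leveled (T100@1, T101@1, T102@2, T103@4): h1:7  h2:7  h3:4  h4:4 ⇒ 7.
Reduction 14 − 7 = 7.

7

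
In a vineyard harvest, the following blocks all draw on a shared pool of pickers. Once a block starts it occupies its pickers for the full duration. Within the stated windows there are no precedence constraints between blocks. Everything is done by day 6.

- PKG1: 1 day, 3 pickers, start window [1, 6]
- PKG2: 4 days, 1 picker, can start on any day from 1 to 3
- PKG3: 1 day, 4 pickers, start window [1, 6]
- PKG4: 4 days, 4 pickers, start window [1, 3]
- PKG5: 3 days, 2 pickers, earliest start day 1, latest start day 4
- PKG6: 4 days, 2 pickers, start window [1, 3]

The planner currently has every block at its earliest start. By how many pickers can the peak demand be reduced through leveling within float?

7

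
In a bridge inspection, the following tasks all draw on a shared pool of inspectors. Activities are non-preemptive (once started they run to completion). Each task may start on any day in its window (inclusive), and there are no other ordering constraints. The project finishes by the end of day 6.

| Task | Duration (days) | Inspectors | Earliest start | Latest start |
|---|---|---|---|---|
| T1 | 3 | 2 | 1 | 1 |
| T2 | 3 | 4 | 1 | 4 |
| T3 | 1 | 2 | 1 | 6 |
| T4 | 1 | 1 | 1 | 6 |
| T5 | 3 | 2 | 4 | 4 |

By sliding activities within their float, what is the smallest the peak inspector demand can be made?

6

Early-start (T1@1, T2@1, T3@1, T4@1, T5@4) gives peak 9: d1:9  d2:6  d3:6  d4:2  d5:2  d6:2.
Shift T3→4, T4→4.
Schedule T1@1, T2@1, T3@4, T4@4, T5@4: d1:6  d2:6  d3:6  d4:5  d5:2  d6:2 — peak 6.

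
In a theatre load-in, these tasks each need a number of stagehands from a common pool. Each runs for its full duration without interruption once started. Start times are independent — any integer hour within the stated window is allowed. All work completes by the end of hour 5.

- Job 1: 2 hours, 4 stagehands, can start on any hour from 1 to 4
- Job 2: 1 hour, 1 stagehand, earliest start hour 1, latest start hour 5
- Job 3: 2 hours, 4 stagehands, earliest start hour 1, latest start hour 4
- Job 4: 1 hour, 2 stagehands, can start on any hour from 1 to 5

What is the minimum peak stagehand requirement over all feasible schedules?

4

Early-start (Job 1@1, Job 2@1, Job 3@1, Job 4@1) gives peak 11: h1:11  h2:8  h3:0  h4:0  h5:0.
Shift Job 2→3, Job 3→4, Job 4→3.
Schedule Job 1@1, Job 2@3, Job 3@4, Job 4@3: h1:4  h2:4  h3:3  h4:4  h5:4 — peak 4.
Total stagehand-hours = 19 over 5 hours ⇒ peak ≥ ⌈19/5⌉ = 4, so 4 is optimal.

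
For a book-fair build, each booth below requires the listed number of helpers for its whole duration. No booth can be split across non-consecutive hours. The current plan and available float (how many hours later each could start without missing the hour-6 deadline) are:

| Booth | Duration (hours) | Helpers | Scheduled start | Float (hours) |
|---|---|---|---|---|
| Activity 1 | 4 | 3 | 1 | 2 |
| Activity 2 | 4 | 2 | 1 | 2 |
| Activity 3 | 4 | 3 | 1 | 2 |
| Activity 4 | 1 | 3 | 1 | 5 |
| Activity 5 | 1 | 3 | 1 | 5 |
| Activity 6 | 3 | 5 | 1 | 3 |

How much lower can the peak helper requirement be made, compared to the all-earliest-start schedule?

6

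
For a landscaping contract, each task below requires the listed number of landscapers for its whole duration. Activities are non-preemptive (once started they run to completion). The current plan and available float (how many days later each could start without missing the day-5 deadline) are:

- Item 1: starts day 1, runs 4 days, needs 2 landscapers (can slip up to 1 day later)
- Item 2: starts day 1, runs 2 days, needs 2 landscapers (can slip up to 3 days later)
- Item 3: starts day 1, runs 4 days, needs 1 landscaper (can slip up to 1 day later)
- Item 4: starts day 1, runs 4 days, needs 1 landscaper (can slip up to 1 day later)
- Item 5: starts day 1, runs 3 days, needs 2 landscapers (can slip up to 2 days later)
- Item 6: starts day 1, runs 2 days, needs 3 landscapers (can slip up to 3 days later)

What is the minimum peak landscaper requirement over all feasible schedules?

Early-start (Item 1@1, Item 2@1, Item 3@1, Item 4@1, Item 5@1, Item 6@1) gives peak 11: d1:11  d2:11  d3:6  d4:4  d5:0.
Shift Item 6→4.
Schedule Item 1@1, Item 2@1, Item 3@1, Item 4@1, Item 5@1, Item 6@4: d1:8  d2:8  d3:6  d4:7  d5:3 — peak 8.

8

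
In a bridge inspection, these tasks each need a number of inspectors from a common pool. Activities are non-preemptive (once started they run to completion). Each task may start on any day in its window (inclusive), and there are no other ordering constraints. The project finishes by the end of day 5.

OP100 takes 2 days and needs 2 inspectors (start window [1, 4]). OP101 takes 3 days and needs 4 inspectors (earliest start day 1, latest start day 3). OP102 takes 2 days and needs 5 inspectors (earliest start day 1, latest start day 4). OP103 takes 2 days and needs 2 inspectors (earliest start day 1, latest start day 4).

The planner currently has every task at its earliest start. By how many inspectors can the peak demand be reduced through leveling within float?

6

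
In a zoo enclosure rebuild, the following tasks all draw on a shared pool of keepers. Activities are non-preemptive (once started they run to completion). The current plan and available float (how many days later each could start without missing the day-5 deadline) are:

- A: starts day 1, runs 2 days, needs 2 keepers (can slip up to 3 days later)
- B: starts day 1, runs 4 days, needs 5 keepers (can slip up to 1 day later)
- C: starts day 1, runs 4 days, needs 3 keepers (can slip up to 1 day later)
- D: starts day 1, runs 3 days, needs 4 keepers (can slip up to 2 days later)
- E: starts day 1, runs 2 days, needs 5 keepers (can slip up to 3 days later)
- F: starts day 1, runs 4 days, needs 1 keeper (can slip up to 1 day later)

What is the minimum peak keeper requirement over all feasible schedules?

15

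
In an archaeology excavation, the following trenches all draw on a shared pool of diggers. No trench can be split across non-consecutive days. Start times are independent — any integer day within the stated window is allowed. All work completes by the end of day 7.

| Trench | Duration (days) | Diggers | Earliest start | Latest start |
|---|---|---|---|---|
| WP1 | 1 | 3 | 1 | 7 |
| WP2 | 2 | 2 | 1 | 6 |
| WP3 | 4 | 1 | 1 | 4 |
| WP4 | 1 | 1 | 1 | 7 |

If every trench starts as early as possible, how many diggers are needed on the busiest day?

Early-start schedule: WP1@1, WP2@1, WP3@1, WP4@1.
Load per day: day 1: 7, day 2: 3, day 3: 1, day 4: 1, day 5: 0, day 6: 0, day 7: 0.
Peak is 7.

7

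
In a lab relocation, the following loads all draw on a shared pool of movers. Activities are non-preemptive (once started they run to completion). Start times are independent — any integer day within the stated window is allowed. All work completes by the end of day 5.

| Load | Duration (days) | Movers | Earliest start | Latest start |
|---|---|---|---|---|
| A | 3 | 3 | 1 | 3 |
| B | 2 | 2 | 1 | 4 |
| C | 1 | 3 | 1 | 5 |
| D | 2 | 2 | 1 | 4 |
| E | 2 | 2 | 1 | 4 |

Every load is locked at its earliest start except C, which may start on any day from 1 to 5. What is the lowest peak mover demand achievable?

9

C@1: d1:12  d2:9  d3:3  d4:0  d5:0 → peak 12
C@2: d1:9  d2:12  d3:3  d4:0  d5:0 → peak 12
C@3: d1:9  d2:9  d3:6  d4:0  d5:0 → peak 9
C@4: d1:9  d2:9  d3:3  d4:3  d5:0 → peak 9
C@5: d1:9  d2:9  d3:3  d4:0  d5:3 → peak 9
Best is C@3, peak 9.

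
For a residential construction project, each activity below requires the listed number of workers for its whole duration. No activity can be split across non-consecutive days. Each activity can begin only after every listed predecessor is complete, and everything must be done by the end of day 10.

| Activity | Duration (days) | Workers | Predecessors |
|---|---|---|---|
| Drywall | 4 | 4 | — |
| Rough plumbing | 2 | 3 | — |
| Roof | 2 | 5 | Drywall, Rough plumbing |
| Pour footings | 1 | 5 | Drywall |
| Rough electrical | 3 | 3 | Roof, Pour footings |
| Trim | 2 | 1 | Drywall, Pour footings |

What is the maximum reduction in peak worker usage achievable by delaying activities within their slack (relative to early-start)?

Early-start peak: d1:7  d2:7  d3:4  d4:4  d5:10  d6:6  d7:4  d8:3  d9:3  d10:0 ⇒ 10.
Leveled (Drywall@1, Rough plumbing@1, Roof@5, Pour footings@7, Rough electrical@8, Trim@8): d1:7  d2:7  d3:4  d4:4  d5:5  d6:5  d7:5  d8:4  d9:4  d10:3 ⇒ 7.
Reduction 10 − 7 = 3.

3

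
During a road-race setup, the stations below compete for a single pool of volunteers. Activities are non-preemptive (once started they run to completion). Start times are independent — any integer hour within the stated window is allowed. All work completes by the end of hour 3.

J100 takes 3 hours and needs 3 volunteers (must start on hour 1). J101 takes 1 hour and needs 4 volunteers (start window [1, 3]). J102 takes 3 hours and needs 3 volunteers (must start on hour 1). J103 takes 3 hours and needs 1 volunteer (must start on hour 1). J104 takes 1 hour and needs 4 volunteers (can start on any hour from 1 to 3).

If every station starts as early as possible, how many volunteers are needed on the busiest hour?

15

Early-start schedule: J100@1, J101@1, J102@1, J103@1, J104@1.
Load per hour: hour 1: 15, hour 2: 7, hour 3: 7.
Peak is 15.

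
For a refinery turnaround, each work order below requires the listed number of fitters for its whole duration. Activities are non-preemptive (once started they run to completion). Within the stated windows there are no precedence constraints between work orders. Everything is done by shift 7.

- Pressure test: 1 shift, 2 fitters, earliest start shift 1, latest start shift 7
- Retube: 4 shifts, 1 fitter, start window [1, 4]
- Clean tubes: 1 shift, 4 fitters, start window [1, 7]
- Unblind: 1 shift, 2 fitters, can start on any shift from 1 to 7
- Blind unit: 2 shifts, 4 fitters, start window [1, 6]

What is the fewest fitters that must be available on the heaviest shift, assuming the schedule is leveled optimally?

4

Early-start (Pressure test@1, Retube@1, Clean tubes@1, Unblind@1, Blind unit@1) gives peak 13: s1:13  s2:5  s3:1  s4:1  s5:0  s6:0  s7:0.
Shift Clean tubes→5, Unblind→2, Blind unit→6.
Schedule Pressure test@1, Retube@1, Clean tubes@5, Unblind@2, Blind unit@6: s1:3  s2:3  s3:1  s4:1  s5:4  s6:4  s7:4 — peak 4.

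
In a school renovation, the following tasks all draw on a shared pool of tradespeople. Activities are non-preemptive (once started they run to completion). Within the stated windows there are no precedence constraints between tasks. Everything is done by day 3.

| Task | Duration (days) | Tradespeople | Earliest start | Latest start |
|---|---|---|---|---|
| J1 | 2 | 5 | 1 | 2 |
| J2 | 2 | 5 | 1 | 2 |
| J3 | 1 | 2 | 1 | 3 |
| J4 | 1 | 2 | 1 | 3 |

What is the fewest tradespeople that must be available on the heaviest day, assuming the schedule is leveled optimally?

Early-start (J1@1, J2@1, J3@1, J4@1) gives peak 14: d1:14  d2:10  d3:0.
Shift J3→3, J4→3.
Schedule J1@1, J2@1, J3@3, J4@3: d1:10  d2:10  d3:4 — peak 10.

10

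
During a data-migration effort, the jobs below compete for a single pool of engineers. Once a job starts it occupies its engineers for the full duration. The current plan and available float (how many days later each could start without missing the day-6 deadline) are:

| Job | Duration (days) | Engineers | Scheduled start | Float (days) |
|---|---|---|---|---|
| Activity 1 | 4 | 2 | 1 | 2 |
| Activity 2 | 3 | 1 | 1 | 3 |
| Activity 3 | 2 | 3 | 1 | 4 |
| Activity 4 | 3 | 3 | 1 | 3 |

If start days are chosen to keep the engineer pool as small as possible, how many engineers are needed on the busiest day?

Early-start (Activity 1@1, Activity 2@1, Activity 3@1, Activity 4@1) gives peak 9: d1:9  d2:9  d3:6  d4:2  d5:0  d6:0.
Shift Activity 2→4, Activity 3→5.
Schedule Activity 1@1, Activity 2@4, Activity 3@5, Activity 4@1: d1:5  d2:5  d3:5  d4:3  d5:4  d6:4 — peak 5.
Total engineer-days = 26 over 6 days ⇒ peak ≥ ⌈26/6⌉ = 5, so 5 is optimal.

5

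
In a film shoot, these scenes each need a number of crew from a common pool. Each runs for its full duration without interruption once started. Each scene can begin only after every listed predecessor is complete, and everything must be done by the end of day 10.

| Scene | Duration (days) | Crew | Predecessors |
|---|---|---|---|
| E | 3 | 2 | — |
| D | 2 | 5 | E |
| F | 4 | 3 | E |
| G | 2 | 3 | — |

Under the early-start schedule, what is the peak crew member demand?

8

Early-start schedule: E@1, D@4, F@4, G@1.
Load per day: day 1: 5, day 2: 5, day 3: 2, day 4: 8, day 5: 8, day 6: 3, day 7: 3, day 8: 0, day 9: 0, day 10: 0.
Peak is 8.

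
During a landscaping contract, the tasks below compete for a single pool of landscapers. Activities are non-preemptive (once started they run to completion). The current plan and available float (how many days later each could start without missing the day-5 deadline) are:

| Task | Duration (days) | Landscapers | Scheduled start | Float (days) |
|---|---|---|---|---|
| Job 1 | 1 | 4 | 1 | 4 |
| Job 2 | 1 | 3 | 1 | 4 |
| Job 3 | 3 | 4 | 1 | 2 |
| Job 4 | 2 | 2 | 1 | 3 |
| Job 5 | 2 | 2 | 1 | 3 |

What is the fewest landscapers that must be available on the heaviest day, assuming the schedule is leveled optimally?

6

Early-start (Job 1@1, Job 2@1, Job 3@1, Job 4@1, Job 5@1) gives peak 15: d1:15  d2:8  d3:4  d4:0  d5:0.
Shift Job 2→2, Job 3→3, Job 5→3.
Schedule Job 1@1, Job 2@2, Job 3@3, Job 4@1, Job 5@3: d1:6  d2:5  d3:6  d4:6  d5:4 — peak 6.
Total landscaper-days = 27 over 5 days ⇒ peak ≥ ⌈27/5⌉ = 6, so 6 is optimal.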